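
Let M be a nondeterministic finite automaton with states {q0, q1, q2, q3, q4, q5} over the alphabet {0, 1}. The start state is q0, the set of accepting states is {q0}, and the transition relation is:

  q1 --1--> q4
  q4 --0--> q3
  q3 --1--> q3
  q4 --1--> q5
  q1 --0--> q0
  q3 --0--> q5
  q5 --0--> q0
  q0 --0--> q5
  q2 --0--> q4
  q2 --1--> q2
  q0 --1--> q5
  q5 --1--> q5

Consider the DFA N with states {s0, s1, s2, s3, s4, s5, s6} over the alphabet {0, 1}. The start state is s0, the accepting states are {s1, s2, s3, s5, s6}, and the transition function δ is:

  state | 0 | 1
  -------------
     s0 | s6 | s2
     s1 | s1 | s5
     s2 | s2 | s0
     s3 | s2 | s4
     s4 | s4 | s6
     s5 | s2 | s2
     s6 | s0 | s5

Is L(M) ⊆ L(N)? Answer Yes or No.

No

The empty string ε is in L(M) but not in L(N).
So L(M) ⊄ L(N).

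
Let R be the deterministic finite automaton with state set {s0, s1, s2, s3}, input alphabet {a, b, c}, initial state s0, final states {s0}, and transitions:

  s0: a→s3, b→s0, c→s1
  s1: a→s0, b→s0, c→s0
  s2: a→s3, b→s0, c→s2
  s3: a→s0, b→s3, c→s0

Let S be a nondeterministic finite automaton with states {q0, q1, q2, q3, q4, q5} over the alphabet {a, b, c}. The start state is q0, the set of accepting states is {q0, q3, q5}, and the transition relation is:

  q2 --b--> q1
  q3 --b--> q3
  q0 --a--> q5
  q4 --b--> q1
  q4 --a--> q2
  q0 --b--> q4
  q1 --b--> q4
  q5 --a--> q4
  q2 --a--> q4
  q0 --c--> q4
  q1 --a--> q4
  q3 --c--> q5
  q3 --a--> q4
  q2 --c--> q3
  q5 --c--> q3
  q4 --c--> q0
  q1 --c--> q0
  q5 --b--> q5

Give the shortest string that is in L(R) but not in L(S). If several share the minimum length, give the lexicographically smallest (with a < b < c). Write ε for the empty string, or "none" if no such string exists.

The string b is accepted by R but not by S.
No shorter string lies in the difference, and b is the lexicographically first length-1 string in L(R) \ L(S).

b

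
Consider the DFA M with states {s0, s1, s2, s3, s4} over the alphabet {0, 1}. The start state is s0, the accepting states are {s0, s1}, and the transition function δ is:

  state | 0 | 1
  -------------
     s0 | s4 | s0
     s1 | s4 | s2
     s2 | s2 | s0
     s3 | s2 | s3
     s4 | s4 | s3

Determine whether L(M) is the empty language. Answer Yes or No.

The empty string ε is accepted: the run s0 ends in the accepting state s0.
Since at least one string is accepted, L(M) is not empty.

No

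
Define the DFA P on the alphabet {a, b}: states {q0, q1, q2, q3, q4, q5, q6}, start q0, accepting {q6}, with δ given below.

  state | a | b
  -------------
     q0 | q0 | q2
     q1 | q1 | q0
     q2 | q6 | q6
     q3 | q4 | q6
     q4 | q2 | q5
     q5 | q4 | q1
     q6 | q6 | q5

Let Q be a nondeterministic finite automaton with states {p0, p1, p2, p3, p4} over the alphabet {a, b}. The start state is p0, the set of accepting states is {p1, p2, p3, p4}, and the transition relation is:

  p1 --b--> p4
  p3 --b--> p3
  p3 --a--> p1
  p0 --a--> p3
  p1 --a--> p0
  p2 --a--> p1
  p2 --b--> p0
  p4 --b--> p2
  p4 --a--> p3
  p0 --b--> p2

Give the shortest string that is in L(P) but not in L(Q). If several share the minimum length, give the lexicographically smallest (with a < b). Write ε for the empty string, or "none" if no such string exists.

bb

The string bb is accepted by P but not by Q.
No shorter string lies in the difference, and bb is the lexicographically first length-2 string in L(P) \ L(Q).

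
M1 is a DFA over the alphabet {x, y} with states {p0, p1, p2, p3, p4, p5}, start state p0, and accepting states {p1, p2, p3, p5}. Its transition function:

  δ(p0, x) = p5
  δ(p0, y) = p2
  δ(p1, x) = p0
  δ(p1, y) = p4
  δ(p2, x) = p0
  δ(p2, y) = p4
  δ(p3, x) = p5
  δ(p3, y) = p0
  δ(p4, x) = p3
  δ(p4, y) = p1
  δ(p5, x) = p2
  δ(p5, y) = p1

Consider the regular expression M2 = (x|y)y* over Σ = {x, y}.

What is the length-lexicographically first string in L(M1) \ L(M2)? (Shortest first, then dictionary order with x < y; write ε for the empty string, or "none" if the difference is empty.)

The string xx is accepted by M1 but not by M2.
No shorter string lies in the difference, and xx is the lexicographically first length-2 string in L(M1) \ L(M2).

xx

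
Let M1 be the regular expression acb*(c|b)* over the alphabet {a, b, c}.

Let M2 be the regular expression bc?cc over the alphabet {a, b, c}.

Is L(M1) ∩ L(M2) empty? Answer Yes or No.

Converting the expression M1 to a DFA (subset construction, then merging equivalent states) gives the minimal DFA with states {r0, r1, r2, r3}, start state r0, accepting states {r3} and transitions r0: a→r1, b→r2, c→r2; r1: a→r2, b→r2, c→r3; r2: a→r2, b→r2, c→r2; r3: a→r2, b→r3, c→r3.
Converting the expression M2 to a DFA (subset construction, then merging equivalent states) gives the minimal DFA with states {t0, t1, t2, t3, t4, t5}, start state t0, accepting states {t4, t5} and transitions t0: a→t1, b→t2, c→t1; t1: a→t1, b→t1, c→t1; t2: a→t1, b→t1, c→t3; t3: a→t1, b→t1, c→t4; t4: a→t1, b→t1, c→t5; t5: a→t1, b→t1, c→t1.
Exploring the product automaton M1 × M2 from the start pair (r0, t0), following both machines on each input symbol, reaches 8 state pairs: (r0, t0), (r1, t1), (r2, t2), (r2, t1), (r3, t1), (r2, t3), (r2, t4), (r2, t5).
M1 accepts in {r3} and M2 accepts in {t4, t5}; no reachable pair has both components accepting, so no string drives both machines to acceptance simultaneously and L(M1) ∩ L(M2) = ∅.
So no string is accepted by both, and the intersection is empty.

Yes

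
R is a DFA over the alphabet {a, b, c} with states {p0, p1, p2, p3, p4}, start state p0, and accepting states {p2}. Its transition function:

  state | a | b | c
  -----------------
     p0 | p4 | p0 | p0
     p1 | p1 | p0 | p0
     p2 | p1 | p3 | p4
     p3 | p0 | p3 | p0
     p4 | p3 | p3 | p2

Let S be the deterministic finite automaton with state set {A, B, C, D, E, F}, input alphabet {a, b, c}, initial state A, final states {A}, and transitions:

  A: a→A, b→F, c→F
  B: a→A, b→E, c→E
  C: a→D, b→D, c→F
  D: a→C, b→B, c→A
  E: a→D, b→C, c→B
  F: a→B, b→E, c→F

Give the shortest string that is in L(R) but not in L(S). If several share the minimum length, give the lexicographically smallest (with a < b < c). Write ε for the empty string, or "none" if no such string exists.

The string ac is accepted by R but not by S.
No shorter string lies in the difference, and ac is the lexicographically first length-2 string in L(R) \ L(S).

ac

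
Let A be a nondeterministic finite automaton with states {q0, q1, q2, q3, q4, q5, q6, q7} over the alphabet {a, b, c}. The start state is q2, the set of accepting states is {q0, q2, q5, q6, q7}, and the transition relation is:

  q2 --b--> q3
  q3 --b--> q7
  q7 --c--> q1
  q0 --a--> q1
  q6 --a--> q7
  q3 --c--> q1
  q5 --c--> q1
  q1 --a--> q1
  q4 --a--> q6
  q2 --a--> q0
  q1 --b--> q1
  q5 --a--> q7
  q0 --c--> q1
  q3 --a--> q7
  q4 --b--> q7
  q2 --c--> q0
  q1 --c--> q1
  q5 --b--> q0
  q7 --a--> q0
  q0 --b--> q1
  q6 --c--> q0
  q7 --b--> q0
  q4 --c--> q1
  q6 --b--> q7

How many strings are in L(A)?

The useful subgraph on states {q0, q2, q3, q7} is acyclic, so L(A) is finite; the longest accepting path visits 4 useful states, giving maximum string length 3.
Counting accepting paths from q2 by length: 1 of length 0, 2 of length 1, 2 of length 2, 4 of length 3. Total 9.

9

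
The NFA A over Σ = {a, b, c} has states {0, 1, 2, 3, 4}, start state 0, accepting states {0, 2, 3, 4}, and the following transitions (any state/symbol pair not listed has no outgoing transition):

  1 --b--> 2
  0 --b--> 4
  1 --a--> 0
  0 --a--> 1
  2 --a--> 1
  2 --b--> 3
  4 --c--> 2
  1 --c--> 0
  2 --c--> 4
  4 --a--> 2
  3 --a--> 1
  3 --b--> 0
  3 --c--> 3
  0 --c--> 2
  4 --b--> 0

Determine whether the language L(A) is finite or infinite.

State 0 is reachable from the start and can reach an accepting state, and it lies on the cycle 0 → 1 → 0.
Traversing that cycle any number of times yields accepted strings of unbounded length, so the language is infinite.

infinite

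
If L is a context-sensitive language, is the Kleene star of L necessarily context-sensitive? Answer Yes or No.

An LBA guesses a factorisation of the input into blocks (marking block boundaries on a second track) and verifies each block with the LBA for L; this uses no space beyond the input, so L* is context-sensitive.
So the context-sensitive languages are closed under Kleene star.

Yes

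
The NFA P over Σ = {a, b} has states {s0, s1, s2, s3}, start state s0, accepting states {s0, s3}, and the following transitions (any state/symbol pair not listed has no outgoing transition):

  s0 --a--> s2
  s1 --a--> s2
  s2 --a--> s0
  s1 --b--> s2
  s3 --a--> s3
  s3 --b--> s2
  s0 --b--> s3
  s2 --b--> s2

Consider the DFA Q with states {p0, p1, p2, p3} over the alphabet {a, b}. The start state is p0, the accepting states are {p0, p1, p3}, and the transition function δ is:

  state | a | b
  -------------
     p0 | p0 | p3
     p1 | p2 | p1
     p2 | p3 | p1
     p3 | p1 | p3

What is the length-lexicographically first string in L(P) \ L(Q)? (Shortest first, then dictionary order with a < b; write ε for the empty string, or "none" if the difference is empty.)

The string baa is accepted by P but not by Q.
No shorter string lies in the difference, and baa is the lexicographically first length-3 string in L(P) \ L(Q).

baa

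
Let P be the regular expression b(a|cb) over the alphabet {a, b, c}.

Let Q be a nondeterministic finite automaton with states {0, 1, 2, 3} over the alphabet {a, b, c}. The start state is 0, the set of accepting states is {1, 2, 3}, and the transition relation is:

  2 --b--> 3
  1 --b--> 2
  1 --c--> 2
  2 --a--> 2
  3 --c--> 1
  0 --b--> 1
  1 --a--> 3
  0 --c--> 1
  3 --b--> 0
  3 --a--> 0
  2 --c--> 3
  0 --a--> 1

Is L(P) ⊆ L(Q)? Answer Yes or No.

Converting the expression P to a DFA (subset construction, then merging equivalent states) gives the minimal DFA with states {p0, p1, p2, p3, p4}, start state p0, accepting states {p3} and transitions p0: a→p1, b→p2, c→p1; p1: a→p1, b→p1, c→p1; p2: a→p3, b→p1, c→p4; p3: a→p1, b→p1, c→p1; p4: a→p1, b→p3, c→p1.
Exploring the product automaton P × Q from the start pair (p0, 0), following both machines on each input symbol, reaches 8 state pairs: (p0, 0), (p1, 1), (p2, 1), (p1, 3), (p1, 2), (p3, 3), (p4, 2), (p1, 0).
P accepts in {p3} and Q accepts in {1, 2, 3}. The reachable pairs whose P-component is accepting are (p3, 3); in each of them the Q-component is accepting too, so the product for L(P) \ L(Q) (P-component accepting, Q-component rejecting) has no reachable accepting pair and the difference is empty.
Hence every string in L(P) is also in L(Q).

Yes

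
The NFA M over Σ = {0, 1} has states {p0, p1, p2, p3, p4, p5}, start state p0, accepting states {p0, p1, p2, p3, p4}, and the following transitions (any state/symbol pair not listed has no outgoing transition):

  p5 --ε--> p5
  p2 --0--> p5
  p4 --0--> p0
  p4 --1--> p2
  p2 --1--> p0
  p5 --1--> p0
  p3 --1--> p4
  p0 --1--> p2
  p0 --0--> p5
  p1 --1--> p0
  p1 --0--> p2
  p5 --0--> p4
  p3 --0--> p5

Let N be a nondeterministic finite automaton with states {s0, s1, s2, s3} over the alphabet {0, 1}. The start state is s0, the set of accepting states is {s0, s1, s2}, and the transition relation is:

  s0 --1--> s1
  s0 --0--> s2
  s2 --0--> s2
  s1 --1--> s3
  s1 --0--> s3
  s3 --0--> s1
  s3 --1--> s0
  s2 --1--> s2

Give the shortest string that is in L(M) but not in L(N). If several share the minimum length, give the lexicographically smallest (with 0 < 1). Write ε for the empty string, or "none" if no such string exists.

The string 11 is accepted by M but not by N.
No shorter string lies in the difference, and 11 is the lexicographically first length-2 string in L(M) \ L(N).

11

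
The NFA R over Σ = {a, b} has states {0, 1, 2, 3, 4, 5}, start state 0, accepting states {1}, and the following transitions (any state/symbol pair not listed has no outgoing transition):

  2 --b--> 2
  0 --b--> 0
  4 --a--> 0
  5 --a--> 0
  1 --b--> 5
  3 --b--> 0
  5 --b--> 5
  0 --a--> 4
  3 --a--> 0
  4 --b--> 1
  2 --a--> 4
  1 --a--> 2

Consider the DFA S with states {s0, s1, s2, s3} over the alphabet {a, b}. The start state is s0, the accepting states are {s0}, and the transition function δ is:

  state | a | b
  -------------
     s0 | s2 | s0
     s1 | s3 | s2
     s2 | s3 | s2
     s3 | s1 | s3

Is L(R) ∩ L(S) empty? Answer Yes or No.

Yes

Exploring the product automaton R × S from the start pair (0, s0), following both machines on each input symbol, reaches 7 state pairs: (0, s0), (4, s2), (0, s3), (1, s2), (4, s1), (2, s3), (5, s2).
R accepts in {1} and S accepts in {s0}; no reachable pair has both components accepting, so no string drives both machines to acceptance simultaneously and L(R) ∩ L(S) = ∅.
So no string is accepted by both, and the intersection is empty.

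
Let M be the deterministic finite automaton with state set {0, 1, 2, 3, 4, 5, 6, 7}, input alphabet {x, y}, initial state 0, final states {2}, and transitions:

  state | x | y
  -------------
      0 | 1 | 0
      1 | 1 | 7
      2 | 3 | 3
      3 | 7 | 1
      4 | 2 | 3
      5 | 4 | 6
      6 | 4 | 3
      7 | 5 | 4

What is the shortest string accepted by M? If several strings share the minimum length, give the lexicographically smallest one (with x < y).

A breadth-first search from 0 reaches an accepting state first via the path 0 → 1 → 7 → 4 → 2 on input xyyx.
No string of length < 4 is accepted (BFS exhausts all shorter strings without reaching an accepting state), and xyyx is the lexicographically least accepting string of length 4.

xyyx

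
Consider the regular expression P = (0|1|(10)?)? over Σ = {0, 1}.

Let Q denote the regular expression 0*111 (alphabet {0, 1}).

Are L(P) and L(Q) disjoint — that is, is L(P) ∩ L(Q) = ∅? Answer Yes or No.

Yes

Converting the expression P to a DFA (subset construction, then merging equivalent states) gives the minimal DFA with states {p0, p1, p2, p3}, start state p0, accepting states {p0, p1, p2} and transitions p0: 0→p1, 1→p2; p1: 0→p3, 1→p3; p2: 0→p1, 1→p3; p3: 0→p3, 1→p3.
Converting the expression Q to a DFA (subset construction, then merging equivalent states) gives the minimal DFA with states {q0, q1, q2, q3, q4}, start state q0, accepting states {q4} and transitions q0: 0→q0, 1→q1; q1: 0→q2, 1→q3; q2: 0→q2, 1→q2; q3: 0→q2, 1→q4; q4: 0→q2, 1→q2.
Exploring the product automaton P × Q from the start pair (p0, q0), following both machines on each input symbol, reaches 9 state pairs: (p0, q0), (p1, q0), (p2, q1), (p3, q0), (p3, q1), (p1, q2), (p3, q3), (p3, q2), (p3, q4).
P accepts in {p0, p1, p2} and Q accepts in {q4}; no reachable pair has both components accepting, so no string drives both machines to acceptance simultaneously and L(P) ∩ L(Q) = ∅.
So no string is accepted by both, and the intersection is empty.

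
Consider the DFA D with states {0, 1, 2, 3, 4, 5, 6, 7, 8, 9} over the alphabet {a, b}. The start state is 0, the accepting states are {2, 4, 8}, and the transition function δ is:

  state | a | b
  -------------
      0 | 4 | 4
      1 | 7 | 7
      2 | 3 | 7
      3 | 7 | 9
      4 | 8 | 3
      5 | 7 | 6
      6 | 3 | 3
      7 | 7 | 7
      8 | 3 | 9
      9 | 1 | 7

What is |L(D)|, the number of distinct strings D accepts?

4

The useful subgraph on states {0, 4, 8} is acyclic, so L(D) is finite; the longest accepting path visits 3 useful states, giving maximum string length 2.
Counting accepting paths from 0 by length: 2 of length 1, 2 of length 2. Total 4.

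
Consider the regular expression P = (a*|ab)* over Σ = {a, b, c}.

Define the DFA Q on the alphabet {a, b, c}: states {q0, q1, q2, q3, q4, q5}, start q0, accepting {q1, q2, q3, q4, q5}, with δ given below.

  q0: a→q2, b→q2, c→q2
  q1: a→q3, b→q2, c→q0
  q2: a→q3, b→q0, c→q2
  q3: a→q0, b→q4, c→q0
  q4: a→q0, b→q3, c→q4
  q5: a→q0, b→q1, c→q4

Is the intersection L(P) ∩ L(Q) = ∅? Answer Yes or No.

The string a is accepted by both P and Q.
Hence L(P) ∩ L(Q) ≠ ∅.

No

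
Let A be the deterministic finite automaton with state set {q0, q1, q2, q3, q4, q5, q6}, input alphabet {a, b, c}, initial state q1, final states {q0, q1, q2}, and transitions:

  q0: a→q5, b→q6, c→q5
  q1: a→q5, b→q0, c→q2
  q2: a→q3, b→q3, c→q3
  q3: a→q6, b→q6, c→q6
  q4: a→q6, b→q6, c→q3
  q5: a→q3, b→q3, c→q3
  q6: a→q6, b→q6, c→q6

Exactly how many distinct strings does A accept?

The useful subgraph on states {q0, q1, q2} is acyclic, so L(A) is finite; the longest accepting path visits 2 useful states, giving maximum string length 1.
Counting accepting paths from q1 by length: 1 of length 0, 2 of length 1. Total 3.

3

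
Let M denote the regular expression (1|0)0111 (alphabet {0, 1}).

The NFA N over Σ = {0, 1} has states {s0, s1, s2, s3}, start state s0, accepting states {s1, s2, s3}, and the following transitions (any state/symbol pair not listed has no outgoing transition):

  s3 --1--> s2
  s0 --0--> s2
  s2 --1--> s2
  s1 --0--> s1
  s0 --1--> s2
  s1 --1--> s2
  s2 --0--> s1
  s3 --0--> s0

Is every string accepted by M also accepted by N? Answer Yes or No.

Converting the expression M to a DFA (subset construction, then merging equivalent states) gives the minimal DFA with states {m0, m1, m2, m3, m4, m5, m6}, start state m0, accepting states {m6} and transitions m0: 0→m1, 1→m1; m1: 0→m2, 1→m3; m2: 0→m3, 1→m4; m3: 0→m3, 1→m3; m4: 0→m3, 1→m5; m5: 0→m3, 1→m6; m6: 0→m3, 1→m3.
Exploring the product automaton M × N from the start pair (m0, s0), following both machines on each input symbol, reaches 8 state pairs: (m0, s0), (m1, s2), (m2, s1), (m3, s2), (m3, s1), (m4, s2), (m5, s2), (m6, s2).
M accepts in {m6} and N accepts in {s1, s2, s3}. The reachable pairs whose M-component is accepting are (m6, s2); in each of them the N-component is accepting too, so the product for L(M) \ L(N) (M-component accepting, N-component rejecting) has no reachable accepting pair and the difference is empty.
Hence every string in L(M) is also in L(N).

Yes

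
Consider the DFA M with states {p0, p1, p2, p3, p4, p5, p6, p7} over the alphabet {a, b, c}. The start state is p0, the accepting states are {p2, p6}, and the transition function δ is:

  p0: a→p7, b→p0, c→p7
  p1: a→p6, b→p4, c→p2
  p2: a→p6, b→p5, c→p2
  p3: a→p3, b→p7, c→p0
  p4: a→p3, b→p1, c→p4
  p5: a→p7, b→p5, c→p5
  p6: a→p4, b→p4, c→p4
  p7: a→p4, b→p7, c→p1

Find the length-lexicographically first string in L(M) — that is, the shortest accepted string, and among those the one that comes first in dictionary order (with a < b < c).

aca

A breadth-first search from p0 reaches an accepting state first via the path p0 → p7 → p1 → p6 on input aca.
No string of length < 3 is accepted (BFS exhausts all shorter strings without reaching an accepting state), and aca is the lexicographically least accepting string of length 3.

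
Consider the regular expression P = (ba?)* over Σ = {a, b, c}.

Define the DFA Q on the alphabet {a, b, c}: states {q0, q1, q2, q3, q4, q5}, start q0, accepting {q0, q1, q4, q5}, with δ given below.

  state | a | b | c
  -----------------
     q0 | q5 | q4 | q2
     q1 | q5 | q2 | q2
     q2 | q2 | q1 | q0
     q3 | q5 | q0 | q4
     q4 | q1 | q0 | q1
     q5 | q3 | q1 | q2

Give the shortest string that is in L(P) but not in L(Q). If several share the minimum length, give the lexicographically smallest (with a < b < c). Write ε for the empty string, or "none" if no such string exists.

bab

The string bab is accepted by P but not by Q.
No shorter string lies in the difference, and bab is the lexicographically first length-3 string in L(P) \ L(Q).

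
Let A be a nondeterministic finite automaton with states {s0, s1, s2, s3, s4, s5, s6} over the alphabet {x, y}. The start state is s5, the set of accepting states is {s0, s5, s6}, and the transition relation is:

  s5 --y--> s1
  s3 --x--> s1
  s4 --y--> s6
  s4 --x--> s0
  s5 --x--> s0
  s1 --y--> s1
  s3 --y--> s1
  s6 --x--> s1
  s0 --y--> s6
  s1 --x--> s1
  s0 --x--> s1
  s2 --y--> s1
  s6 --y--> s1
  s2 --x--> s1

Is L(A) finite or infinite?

The useful states (reachable from s5 and able to reach an accepting state) are {s0, s5, s6}.
Restricted to these states the transition graph has no cycle, so every accepting path has bounded length and L is finite.

finite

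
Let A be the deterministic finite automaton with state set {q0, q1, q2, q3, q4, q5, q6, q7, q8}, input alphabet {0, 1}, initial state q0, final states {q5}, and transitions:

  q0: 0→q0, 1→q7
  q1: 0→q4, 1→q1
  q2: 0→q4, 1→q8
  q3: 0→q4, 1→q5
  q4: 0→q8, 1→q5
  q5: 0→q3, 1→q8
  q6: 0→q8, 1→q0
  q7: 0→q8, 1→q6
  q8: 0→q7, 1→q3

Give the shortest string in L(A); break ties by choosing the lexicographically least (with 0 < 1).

1011

A breadth-first search from q0 reaches an accepting state first via the path q0 → q7 → q8 → q3 → q5 on input 1011.
No string of length < 4 is accepted (BFS exhausts all shorter strings without reaching an accepting state), and 1011 is the lexicographically least accepting string of length 4.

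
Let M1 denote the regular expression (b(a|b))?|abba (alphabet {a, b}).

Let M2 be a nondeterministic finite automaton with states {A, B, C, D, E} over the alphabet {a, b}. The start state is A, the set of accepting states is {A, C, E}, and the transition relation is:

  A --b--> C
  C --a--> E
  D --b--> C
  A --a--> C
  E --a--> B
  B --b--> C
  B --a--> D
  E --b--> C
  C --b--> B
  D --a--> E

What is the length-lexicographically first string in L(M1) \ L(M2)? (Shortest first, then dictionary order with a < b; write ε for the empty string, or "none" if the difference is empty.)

bb

The string bb is accepted by M1 but not by M2.
No shorter string lies in the difference, and bb is the lexicographically first length-2 string in L(M1) \ L(M2).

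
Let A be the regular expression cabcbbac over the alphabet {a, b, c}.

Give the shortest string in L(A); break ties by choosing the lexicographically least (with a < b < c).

By inspection of the expression, no string of length less than 8 matches, and cabcbbac is the lexicographically first match of length 8.

cabcbbac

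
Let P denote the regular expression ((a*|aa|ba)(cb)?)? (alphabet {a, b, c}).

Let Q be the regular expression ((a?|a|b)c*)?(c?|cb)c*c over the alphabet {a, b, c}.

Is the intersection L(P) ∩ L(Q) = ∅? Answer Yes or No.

Yes

Converting the expression P to a DFA (subset construction, then merging equivalent states) gives the minimal DFA with states {p0, p1, p2, p3, p4, p5, p6}, start state p0, accepting states {p0, p1, p5, p6} and transitions p0: a→p1, b→p2, c→p3; p1: a→p1, b→p4, c→p3; p2: a→p5, b→p4, c→p4; p3: a→p4, b→p6, c→p4; p4: a→p4, b→p4, c→p4; p5: a→p4, b→p4, c→p3; p6: a→p4, b→p4, c→p4.
Converting the expression Q to a DFA (subset construction, then merging equivalent states) gives the minimal DFA with states {q0, q1, q2, q3, q4, q5}, start state q0, accepting states {q2, q5} and transitions q0: a→q1, b→q1, c→q2; q1: a→q3, b→q3, c→q2; q2: a→q3, b→q4, c→q2; q3: a→q3, b→q3, c→q3; q4: a→q3, b→q3, c→q5; q5: a→q3, b→q3, c→q5.
Exploring the product automaton P × Q from the start pair (p0, q0), following both machines on each input symbol, reaches 13 state pairs: (p0, q0), (p1, q1), (p2, q1), (p3, q2), (p1, q3), (p4, q3), (p5, q3), (p4, q2), (p6, q4), (p3, q3), (p4, q4), (p4, q5), (p6, q3).
P accepts in {p0, p1, p5, p6} and Q accepts in {q2, q5}; no reachable pair has both components accepting, so no string drives both machines to acceptance simultaneously and L(P) ∩ L(Q) = ∅.
So no string is accepted by both, and the intersection is empty.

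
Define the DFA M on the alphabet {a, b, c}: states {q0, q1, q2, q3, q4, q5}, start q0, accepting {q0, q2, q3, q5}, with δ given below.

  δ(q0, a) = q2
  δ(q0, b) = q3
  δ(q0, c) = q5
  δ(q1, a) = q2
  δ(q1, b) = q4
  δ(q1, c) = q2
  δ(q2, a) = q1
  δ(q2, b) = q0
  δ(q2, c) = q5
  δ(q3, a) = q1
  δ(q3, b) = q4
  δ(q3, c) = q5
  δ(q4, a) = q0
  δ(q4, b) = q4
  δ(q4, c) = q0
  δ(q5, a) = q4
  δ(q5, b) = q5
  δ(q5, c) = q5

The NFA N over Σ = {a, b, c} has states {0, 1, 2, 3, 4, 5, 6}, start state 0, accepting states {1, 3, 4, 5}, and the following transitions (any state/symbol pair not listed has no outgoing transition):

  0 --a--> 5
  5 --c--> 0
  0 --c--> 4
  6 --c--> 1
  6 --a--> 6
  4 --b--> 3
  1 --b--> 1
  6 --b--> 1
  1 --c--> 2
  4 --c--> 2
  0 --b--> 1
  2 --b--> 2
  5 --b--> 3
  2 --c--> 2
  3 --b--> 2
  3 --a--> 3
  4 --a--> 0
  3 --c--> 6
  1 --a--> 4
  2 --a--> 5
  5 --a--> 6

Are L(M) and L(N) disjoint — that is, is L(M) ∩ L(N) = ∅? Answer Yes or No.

No

The string a is accepted by both M and N.
Hence L(M) ∩ L(N) ≠ ∅.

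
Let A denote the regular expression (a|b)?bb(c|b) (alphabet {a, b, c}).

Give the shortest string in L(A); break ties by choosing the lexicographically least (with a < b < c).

By inspection of the expression, no string of length less than 3 matches, and bbb is the lexicographically first match of length 3.

bbb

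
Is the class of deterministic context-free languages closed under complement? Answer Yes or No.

Yes

A deterministic PDA can be normalised so that it always reads its entire input (no blocking, no infinite ε-loops) and records in its finite control whether it has passed through an accepting state since the last input symbol was consumed; inverting that end-of-input verdict yields a DPDA for the complement.
So the deterministic context-free languages are closed under complement.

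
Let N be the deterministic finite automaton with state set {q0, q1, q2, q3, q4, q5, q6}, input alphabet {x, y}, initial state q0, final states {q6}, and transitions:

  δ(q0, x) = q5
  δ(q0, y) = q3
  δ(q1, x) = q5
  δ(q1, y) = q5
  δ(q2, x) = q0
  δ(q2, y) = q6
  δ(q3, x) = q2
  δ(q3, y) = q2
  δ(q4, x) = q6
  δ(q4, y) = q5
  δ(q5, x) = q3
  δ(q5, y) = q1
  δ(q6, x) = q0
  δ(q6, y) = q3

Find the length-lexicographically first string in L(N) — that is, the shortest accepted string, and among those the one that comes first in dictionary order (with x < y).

A breadth-first search from q0 reaches an accepting state first via the path q0 → q3 → q2 → q6 on input yxy.
No string of length < 3 is accepted (BFS exhausts all shorter strings without reaching an accepting state), and yxy is the lexicographically least accepting string of length 3.

yxy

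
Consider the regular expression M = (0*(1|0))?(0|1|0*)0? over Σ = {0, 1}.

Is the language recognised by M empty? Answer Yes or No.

The empty string ε matches the expression, so it belongs to L(M).
Since L(M) contains at least one string, it is not empty.

No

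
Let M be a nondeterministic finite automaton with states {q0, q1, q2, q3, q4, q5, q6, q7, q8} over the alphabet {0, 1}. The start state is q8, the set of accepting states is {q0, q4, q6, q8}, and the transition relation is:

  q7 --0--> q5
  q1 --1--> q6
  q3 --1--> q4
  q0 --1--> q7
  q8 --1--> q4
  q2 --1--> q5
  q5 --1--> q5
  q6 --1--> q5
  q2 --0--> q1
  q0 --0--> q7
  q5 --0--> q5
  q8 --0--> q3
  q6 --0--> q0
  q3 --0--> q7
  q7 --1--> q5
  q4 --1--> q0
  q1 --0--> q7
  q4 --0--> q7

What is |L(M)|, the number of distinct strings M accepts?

The useful subgraph on states {q0, q3, q4, q8} is acyclic, so L(M) is finite; the longest accepting path visits 4 useful states, giving maximum string length 3.
Counting accepting paths from q8 by length: 1 of length 0, 1 of length 1, 2 of length 2, 1 of length 3. Total 5.

5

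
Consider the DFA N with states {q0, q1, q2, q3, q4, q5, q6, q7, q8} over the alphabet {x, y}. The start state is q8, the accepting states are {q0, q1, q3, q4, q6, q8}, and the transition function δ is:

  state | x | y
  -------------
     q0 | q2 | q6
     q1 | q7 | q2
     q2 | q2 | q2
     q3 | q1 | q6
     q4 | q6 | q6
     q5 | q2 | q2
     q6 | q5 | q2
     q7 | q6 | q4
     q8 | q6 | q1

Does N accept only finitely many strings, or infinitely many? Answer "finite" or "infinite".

finite

The useful states (reachable from q8 and able to reach an accepting state) are {q1, q4, q6, q7, q8}.
Restricted to these states the transition graph has no cycle, so every accepting path has bounded length and L is finite.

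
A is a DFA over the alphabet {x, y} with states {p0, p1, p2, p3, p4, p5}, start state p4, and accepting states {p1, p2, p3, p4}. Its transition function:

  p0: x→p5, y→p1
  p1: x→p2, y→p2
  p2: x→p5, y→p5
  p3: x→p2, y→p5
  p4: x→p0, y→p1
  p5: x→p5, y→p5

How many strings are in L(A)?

The useful subgraph on states {p0, p1, p2, p4} is acyclic, so L(A) is finite; the longest accepting path visits 4 useful states, giving maximum string length 3.
Counting accepting paths from p4 by length: 1 of length 0, 1 of length 1, 3 of length 2, 2 of length 3. Total 7.

7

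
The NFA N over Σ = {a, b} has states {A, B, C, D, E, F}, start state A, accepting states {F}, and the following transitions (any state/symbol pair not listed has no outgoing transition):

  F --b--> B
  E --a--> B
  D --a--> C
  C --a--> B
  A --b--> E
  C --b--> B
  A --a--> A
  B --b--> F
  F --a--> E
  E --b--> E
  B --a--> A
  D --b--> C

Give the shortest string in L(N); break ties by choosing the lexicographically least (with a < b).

bab

A breadth-first search from A reaches an accepting state first via the path A → E → B → F on input bab.
No string of length < 3 is accepted (BFS exhausts all shorter strings without reaching an accepting state), and bab is the lexicographically least accepting string of length 3.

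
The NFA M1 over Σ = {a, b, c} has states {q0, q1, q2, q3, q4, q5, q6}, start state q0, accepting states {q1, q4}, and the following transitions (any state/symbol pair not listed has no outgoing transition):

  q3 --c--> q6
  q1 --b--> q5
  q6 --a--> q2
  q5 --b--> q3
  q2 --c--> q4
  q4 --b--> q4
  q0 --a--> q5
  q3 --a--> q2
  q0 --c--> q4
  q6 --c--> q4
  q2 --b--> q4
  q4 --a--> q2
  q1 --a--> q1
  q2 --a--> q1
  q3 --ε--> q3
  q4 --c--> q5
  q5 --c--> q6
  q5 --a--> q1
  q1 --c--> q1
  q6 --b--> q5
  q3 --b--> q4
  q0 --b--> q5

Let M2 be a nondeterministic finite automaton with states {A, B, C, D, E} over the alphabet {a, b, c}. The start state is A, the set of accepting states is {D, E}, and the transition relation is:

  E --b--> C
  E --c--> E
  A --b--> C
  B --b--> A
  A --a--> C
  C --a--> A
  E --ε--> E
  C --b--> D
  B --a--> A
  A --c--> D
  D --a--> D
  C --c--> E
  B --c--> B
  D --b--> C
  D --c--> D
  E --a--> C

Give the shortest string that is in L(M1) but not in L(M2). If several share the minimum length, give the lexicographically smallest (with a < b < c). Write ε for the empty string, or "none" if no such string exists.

aa

The string aa is accepted by M1 but not by M2.
No shorter string lies in the difference, and aa is the lexicographically first length-2 string in L(M1) \ L(M2).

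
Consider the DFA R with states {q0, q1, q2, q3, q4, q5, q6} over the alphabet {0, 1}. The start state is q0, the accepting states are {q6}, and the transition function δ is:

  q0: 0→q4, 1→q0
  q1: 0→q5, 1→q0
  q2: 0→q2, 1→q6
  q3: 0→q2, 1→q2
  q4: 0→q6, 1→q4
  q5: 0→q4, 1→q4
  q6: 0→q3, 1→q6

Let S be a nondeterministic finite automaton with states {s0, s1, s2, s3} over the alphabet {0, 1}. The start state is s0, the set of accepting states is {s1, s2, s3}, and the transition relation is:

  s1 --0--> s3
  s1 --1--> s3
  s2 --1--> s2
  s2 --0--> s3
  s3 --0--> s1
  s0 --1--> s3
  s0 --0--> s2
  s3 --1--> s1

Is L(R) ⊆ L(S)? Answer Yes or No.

Exploring the product automaton R × S from the start pair (q0, s0), following both machines on each input symbol, reaches 12 state pairs: (q0, s0), (q4, s2), (q0, s3), (q6, s3), (q4, s1), (q0, s1), (q3, s1), (q6, s1), (q4, s3), (q2, s3), (q3, s3), (q2, s1).
R accepts in {q6} and S accepts in {s1, s2, s3}. The reachable pairs whose R-component is accepting are (q6, s3), (q6, s1); in each of them the S-component is accepting too, so the product for L(R) \ L(S) (R-component accepting, S-component rejecting) has no reachable accepting pair and the difference is empty.
Hence every string in L(R) is also in L(S).

Yes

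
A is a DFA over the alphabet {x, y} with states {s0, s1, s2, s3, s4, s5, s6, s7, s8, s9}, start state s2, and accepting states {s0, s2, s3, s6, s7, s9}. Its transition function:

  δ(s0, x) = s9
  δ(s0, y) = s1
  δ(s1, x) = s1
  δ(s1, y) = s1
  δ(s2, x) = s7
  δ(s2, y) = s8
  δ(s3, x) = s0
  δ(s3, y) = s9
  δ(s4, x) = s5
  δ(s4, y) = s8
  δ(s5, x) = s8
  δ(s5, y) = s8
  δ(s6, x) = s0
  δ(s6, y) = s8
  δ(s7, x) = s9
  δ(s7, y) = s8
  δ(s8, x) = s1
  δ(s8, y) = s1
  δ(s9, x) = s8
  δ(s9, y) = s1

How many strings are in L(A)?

The useful subgraph on states {s2, s7, s9} is acyclic, so L(A) is finite; the longest accepting path visits 3 useful states, giving maximum string length 2.
Counting accepting paths from s2 by length: 1 of length 0, 1 of length 1, 1 of length 2. Total 3.

3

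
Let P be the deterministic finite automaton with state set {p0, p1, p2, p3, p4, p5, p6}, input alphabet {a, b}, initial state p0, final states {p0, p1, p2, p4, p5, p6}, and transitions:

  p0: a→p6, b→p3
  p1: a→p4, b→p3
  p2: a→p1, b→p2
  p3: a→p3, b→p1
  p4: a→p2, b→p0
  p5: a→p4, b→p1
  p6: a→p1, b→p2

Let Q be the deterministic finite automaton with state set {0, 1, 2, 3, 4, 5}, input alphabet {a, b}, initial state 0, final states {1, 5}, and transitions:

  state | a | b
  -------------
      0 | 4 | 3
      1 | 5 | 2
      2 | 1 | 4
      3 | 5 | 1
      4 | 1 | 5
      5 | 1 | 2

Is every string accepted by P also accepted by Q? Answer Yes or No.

The empty string ε is in L(P) but not in L(Q).
So L(P) ⊄ L(Q).

No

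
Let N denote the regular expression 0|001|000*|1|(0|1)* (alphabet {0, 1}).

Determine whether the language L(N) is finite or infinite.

infinite

The expression contains a Kleene star applied to a subexpression that matches at least one nonempty string, so it matches strings of unbounded length.
Hence L(N) is infinite.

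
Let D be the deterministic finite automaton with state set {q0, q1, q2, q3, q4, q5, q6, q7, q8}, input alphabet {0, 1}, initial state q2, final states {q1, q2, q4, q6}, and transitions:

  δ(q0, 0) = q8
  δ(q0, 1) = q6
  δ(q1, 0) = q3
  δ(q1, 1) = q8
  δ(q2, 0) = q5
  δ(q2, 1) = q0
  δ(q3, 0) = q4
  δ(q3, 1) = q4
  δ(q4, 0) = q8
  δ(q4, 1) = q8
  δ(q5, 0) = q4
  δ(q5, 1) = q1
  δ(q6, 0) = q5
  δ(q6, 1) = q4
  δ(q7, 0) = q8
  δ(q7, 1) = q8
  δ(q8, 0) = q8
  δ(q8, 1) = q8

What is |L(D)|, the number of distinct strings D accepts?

The useful subgraph on states {q0, q1, q2, q3, q4, q5, q6} is acyclic, so L(D) is finite; the longest accepting path visits 7 useful states, giving maximum string length 6.
Counting accepting paths from q2 by length: 1 of length 0, 3 of length 2, 1 of length 3, 4 of length 4, 2 of length 6. Total 11.

11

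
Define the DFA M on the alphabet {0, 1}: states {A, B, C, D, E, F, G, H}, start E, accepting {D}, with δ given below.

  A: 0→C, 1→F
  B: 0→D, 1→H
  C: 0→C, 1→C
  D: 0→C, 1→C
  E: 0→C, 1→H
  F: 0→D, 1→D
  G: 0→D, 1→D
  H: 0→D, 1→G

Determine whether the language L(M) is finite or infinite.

The useful states (reachable from E and able to reach an accepting state) are {D, E, G, H}.
Restricted to these states the transition graph has no cycle, so every accepting path has bounded length and L is finite.

finite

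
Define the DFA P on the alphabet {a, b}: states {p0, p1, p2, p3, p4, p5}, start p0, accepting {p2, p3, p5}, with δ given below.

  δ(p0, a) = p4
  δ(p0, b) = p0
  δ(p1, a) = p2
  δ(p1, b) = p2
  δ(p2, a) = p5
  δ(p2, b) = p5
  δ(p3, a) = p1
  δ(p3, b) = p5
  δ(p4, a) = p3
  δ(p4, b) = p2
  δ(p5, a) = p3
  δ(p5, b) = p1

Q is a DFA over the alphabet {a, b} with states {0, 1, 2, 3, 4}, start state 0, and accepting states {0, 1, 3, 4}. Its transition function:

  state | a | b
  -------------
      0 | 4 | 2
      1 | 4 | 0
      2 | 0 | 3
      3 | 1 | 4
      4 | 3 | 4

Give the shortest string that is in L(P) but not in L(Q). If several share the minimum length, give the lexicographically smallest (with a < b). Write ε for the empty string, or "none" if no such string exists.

The string bab is accepted by P but not by Q.
No shorter string lies in the difference, and bab is the lexicographically first length-3 string in L(P) \ L(Q).

bab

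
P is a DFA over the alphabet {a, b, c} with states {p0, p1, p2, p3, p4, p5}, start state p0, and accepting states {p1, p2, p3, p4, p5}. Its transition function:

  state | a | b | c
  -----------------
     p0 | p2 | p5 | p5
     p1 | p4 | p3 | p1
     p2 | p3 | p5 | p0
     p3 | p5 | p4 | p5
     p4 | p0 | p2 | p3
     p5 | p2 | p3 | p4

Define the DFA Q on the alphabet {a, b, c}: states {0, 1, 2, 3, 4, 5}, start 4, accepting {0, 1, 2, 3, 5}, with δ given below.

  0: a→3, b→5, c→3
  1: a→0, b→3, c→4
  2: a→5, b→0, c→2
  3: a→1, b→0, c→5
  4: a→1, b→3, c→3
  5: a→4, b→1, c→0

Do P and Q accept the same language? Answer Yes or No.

Exploring the product automaton P × Q from the start pair (p0, 4), following both machines on each input symbol, reaches 5 state pairs: (p0, 4), (p2, 1), (p5, 3), (p3, 0), (p4, 5).
P accepts in {p1, p2, p3, p4, p5} and Q accepts in {0, 1, 2, 3, 5}. In every reachable pair the two components are either both accepting — (p2, 1), (p5, 3), (p3, 0), (p4, 5) — or both non-accepting, so no string is accepted by exactly one of the machines: L(P) \ L(Q) and L(Q) \ L(P) are both empty.
Hence every string is accepted by P iff it is accepted by Q, and the two languages coincide.

Yes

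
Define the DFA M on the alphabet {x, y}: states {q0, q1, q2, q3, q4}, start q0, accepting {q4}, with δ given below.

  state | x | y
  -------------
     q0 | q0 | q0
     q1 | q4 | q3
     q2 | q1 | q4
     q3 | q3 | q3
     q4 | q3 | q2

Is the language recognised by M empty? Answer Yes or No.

The states reachable from the start state are {q0}.
None of the accepting states {q4} is reachable, so no string is accepted and L(M) = ∅.

Yes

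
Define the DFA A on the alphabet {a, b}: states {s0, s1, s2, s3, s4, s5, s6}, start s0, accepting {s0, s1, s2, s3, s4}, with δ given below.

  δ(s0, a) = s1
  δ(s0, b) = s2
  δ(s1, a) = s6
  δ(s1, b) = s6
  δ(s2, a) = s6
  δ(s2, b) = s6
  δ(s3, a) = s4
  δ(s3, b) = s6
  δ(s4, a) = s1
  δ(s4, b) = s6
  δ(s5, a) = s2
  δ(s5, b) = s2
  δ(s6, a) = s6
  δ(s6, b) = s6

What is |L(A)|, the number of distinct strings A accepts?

The useful subgraph on states {s0, s1, s2} is acyclic, so L(A) is finite; the longest accepting path visits 2 useful states, giving maximum string length 1.
Counting accepting paths from s0 by length: 1 of length 0, 2 of length 1. Total 3.

3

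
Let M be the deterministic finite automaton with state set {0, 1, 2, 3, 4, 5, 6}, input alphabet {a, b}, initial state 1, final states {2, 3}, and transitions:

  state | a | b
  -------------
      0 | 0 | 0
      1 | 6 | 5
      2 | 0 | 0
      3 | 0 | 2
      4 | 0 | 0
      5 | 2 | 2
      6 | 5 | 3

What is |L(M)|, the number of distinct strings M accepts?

6

The useful subgraph on states {1, 2, 3, 5, 6} is acyclic, so L(M) is finite; the longest accepting path visits 4 useful states, giving maximum string length 3.
Counting accepting paths from 1 by length: 3 of length 2, 3 of length 3. Total 6.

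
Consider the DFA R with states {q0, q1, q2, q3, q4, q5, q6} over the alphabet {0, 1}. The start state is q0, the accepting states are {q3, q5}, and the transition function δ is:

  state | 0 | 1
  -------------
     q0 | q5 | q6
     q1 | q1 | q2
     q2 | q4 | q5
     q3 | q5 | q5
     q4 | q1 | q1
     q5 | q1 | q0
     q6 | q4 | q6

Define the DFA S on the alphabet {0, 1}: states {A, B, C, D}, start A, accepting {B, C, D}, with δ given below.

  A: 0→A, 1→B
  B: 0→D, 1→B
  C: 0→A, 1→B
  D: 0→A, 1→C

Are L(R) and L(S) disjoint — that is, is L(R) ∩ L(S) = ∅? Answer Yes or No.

No

The string 010 is accepted by both R and S.
Hence L(R) ∩ L(S) ≠ ∅.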